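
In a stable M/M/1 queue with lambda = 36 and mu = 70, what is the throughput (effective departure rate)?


For a stable queue (lambda < mu), throughput = lambda = 36 per hour

36 per hour


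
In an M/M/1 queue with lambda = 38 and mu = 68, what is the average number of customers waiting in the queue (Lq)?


rho = 38/68; Lq = rho^2/(1-rho) = 0.71

0.71


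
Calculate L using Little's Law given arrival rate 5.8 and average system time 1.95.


L = lambda * W = 5.8 * 1.95 = 11.31

11.31


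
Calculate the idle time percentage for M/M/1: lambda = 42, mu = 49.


Idle fraction = (1 - rho) * 100 = (1 - 42/49) * 100 = 14.3%

14.3%


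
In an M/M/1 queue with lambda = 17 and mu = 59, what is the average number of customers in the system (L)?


rho = 17/59; L = rho/(1-rho) = 0.4

0.4


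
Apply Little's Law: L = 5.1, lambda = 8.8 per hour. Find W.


W = L / lambda = 5.1 / 8.8 = 0.5795 hours

0.5795 hours


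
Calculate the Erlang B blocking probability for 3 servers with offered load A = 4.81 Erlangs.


B(N,A) = (A^N/N!) / sum(A^k/k!, k=0..N) with N=3, A=4.81 = 0.5163

0.5163


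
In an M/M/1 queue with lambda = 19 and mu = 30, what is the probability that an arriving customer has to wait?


P(wait) = rho = lambda/mu = 19/30 = 0.6333

0.6333


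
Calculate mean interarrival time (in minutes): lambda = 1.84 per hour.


Mean interarrival time = 60/lambda = 60/1.84 = 32.61 minutes

32.61 minutes


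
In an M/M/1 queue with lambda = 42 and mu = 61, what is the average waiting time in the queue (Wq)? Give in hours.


rho = 42/61; Wq = rho/(mu - lambda) = 0.0362 hours

0.0362 hours


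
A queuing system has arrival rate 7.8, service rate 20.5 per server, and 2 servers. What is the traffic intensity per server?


rho = lambda / (c * mu) = 7.8 / (2 * 20.5) = 0.1902

0.1902


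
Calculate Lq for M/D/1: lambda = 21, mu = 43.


M/D/1: Lq = rho^2 / (2*(1-rho)) where rho = 21/43; Lq = 0.23

0.23


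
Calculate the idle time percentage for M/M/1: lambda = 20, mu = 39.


Idle fraction = (1 - rho) * 100 = (1 - 20/39) * 100 = 48.7%

48.7%


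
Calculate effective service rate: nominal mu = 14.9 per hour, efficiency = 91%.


Effective rate = mu * efficiency = 14.9 * 0.91 = 13.56 per hour

13.56 per hour


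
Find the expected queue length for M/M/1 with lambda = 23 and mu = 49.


rho = 23/49; Lq = rho^2/(1-rho) = 0.42

0.42


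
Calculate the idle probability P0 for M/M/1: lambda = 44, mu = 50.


P0 = 1 - rho = 1 - 44/50 = 0.12

0.12


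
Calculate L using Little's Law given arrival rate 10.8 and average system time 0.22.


L = lambda * W = 10.8 * 0.22 = 2.38

2.38


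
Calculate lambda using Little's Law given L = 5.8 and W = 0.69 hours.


lambda = L / W = 5.8 / 0.69 = 8.41 per hour

8.41 per hour


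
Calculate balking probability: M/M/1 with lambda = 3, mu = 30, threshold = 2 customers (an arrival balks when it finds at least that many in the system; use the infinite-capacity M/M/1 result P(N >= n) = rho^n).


P(N >= 2) = rho^2 = (3/30)^2 = 0.01

0.01


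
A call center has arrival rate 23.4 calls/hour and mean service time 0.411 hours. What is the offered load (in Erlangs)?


Offered load a = lambda * E[S] = 23.4 * 0.411 = 9.62 Erlangs

9.62 Erlangs


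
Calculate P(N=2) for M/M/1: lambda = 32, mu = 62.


rho = 32/62; P(n) = (1-rho)*rho^n = (1-32/62)*(32/62)^2 = 0.1289

0.1289


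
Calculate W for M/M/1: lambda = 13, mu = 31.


W = 1/(mu - lambda) = 1/(31 - 13) = 0.0556 hours

0.0556 hours


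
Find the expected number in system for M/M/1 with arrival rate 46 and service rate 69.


rho = 46/69; L = rho/(1-rho) = 2.0

2.0


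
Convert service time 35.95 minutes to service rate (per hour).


mu = 60 / avg_service_time = 60 / 35.95 = 1.67 per hour

1.67 per hour


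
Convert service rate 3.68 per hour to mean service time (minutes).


Mean service time = 60/mu = 60/3.68 = 16.3 minutes

16.3 minutes


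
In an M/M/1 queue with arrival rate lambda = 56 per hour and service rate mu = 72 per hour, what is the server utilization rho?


rho = lambda/mu = 56/72 = 0.7778

0.7778


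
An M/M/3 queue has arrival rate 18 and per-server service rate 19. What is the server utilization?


rho = lambda/(c*mu) = 18/(3*19) = 0.3158

0.3158


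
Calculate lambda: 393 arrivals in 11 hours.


lambda = total arrivals / time = 393 / 11 = 35.73 per hour

35.73 per hour


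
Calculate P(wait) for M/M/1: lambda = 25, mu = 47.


P(wait) = rho = lambda/mu = 25/47 = 0.5319

0.5319


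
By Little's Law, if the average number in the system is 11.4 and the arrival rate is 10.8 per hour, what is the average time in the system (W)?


W = L / lambda = 11.4 / 10.8 = 1.0556 hours

1.0556 hours


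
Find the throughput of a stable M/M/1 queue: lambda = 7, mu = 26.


For a stable queue (lambda < mu), throughput = lambda = 7 per hour

7 per hour


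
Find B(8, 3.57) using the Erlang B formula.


B(N,A) = (A^N/N!) / sum(A^k/k!, k=0..N) with N=8, A=3.57 = 0.0186

0.0186


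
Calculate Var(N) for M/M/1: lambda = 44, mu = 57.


rho = 44/57; Var(N) = rho/(1-rho)^2 = 14.84

14.84


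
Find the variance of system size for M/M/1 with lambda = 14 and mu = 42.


rho = 14/42; Var(N) = rho/(1-rho)^2 = 0.75

0.75


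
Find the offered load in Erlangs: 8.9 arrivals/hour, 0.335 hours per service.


Offered load a = lambda * E[S] = 8.9 * 0.335 = 2.98 Erlangs

2.98 Erlangs


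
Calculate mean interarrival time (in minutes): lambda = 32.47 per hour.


Mean interarrival time = 60/lambda = 60/32.47 = 1.85 minutes

1.85 minutes


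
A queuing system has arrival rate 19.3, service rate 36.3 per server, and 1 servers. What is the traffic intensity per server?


rho = lambda / (c * mu) = 19.3 / (1 * 36.3) = 0.5317

0.5317


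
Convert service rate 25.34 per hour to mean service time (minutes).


Mean service time = 60/mu = 60/25.34 = 2.37 minutes

2.37 minutes


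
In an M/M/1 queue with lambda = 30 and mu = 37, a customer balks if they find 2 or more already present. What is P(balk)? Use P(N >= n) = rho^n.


P(N >= 2) = rho^2 = (30/37)^2 = 0.6574

0.6574


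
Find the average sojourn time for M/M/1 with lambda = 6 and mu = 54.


W = 1/(mu - lambda) = 1/(54 - 6) = 0.0208 hours

0.0208 hours


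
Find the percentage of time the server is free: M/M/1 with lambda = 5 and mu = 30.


Idle fraction = (1 - rho) * 100 = (1 - 5/30) * 100 = 83.3%

83.3%


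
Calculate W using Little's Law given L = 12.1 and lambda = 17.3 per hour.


W = L / lambda = 12.1 / 17.3 = 0.6994 hours

0.6994 hours


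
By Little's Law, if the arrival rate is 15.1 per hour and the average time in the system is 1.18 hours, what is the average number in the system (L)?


L = lambda * W = 15.1 * 1.18 = 17.82

17.82


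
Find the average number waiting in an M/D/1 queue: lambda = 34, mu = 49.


M/D/1: Lq = rho^2 / (2*(1-rho)) where rho = 34/49; Lq = 0.79

0.79


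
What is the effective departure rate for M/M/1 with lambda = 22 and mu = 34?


For a stable queue (lambda < mu), throughput = lambda = 22 per hour

22 per hour


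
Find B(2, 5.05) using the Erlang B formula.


B(N,A) = (A^N/N!) / sum(A^k/k!, k=0..N) with N=2, A=5.05 = 0.6782

0.6782


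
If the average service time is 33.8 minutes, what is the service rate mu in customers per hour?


mu = 60 / avg_service_time = 60 / 33.8 = 1.78 per hour

1.78 per hour


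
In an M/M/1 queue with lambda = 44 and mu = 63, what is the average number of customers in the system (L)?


rho = 44/63; L = rho/(1-rho) = 2.32

2.32


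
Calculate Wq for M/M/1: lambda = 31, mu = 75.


rho = 31/75; Wq = rho/(mu - lambda) = 0.0094 hours

0.0094 hours


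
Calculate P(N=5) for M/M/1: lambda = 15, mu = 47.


rho = 15/47; P(n) = (1-rho)*rho^n = (1-15/47)*(15/47)^5 = 0.0023

0.0023


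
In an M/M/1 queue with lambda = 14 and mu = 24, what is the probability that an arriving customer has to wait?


P(wait) = rho = lambda/mu = 14/24 = 0.5833

0.5833


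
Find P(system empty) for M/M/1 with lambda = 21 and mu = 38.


P0 = 1 - rho = 1 - 21/38 = 0.4474

0.4474


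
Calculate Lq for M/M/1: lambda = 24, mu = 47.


rho = 24/47; Lq = rho^2/(1-rho) = 0.53

0.53


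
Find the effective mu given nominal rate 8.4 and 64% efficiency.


Effective rate = mu * efficiency = 8.4 * 0.64 = 5.38 per hour

5.38 per hour


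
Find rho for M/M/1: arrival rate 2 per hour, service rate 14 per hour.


rho = lambda/mu = 2/14 = 0.1429

0.1429


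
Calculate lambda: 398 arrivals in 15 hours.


lambda = total arrivals / time = 398 / 15 = 26.53 per hour

26.53 per hour


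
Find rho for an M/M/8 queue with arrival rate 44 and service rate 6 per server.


rho = lambda/(c*mu) = 44/(8*6) = 0.9167

0.9167


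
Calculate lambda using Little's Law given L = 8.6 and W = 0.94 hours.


lambda = L / W = 8.6 / 0.94 = 9.15 per hour

9.15 per hour


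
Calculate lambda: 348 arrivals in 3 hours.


lambda = total arrivals / time = 348 / 3 = 116.0 per hour

116.0 per hour


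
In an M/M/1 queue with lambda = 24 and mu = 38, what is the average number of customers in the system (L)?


rho = 24/38; L = rho/(1-rho) = 1.71

1.71


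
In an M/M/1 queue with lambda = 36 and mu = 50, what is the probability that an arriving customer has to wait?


P(wait) = rho = lambda/mu = 36/50 = 0.72

0.72


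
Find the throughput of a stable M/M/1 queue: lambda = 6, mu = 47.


For a stable queue (lambda < mu), throughput = lambda = 6 per hour

6 per hour


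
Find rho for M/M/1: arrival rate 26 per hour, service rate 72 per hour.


rho = lambda/mu = 26/72 = 0.3611

0.3611


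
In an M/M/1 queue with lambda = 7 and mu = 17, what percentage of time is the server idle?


Idle fraction = (1 - rho) * 100 = (1 - 7/17) * 100 = 58.8%

58.8%


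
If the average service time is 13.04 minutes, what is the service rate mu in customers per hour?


mu = 60 / avg_service_time = 60 / 13.04 = 4.6 per hour

4.6 per hour


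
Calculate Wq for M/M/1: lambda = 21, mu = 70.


rho = 21/70; Wq = rho/(mu - lambda) = 0.0061 hours

0.0061 hours


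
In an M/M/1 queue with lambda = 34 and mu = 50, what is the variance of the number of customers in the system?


rho = 34/50; Var(N) = rho/(1-rho)^2 = 6.64

6.64


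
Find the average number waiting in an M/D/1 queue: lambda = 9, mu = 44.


M/D/1: Lq = rho^2 / (2*(1-rho)) where rho = 9/44; Lq = 0.03

0.03


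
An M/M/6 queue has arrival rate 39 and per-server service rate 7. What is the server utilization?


rho = lambda/(c*mu) = 39/(6*7) = 0.9286

0.9286


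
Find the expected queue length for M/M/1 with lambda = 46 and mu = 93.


rho = 46/93; Lq = rho^2/(1-rho) = 0.48

0.48


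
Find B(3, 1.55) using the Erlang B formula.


B(N,A) = (A^N/N!) / sum(A^k/k!, k=0..N) with N=3, A=1.55 = 0.142

0.142


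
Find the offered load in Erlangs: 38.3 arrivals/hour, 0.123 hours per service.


Offered load a = lambda * E[S] = 38.3 * 0.123 = 4.71 Erlangs

4.71 Erlangs


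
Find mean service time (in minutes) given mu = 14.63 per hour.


Mean service time = 60/mu = 60/14.63 = 4.1 minutes

4.1 minutes


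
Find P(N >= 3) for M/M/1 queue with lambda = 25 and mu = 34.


P(N >= 3) = rho^3 = (25/34)^3 = 0.3975

0.3975


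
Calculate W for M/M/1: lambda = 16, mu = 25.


W = 1/(mu - lambda) = 1/(25 - 16) = 0.1111 hours

0.1111 hours


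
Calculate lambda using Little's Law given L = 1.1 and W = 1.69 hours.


lambda = L / W = 1.1 / 1.69 = 0.65 per hour

0.65 per hour


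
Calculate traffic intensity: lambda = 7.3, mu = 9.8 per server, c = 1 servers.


rho = lambda / (c * mu) = 7.3 / (1 * 9.8) = 0.7449

0.7449


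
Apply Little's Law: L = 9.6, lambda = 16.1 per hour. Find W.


W = L / lambda = 9.6 / 16.1 = 0.5963 hours

0.5963 hours


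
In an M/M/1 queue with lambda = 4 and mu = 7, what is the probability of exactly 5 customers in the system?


rho = 4/7; P(n) = (1-rho)*rho^n = (1-4/7)*(4/7)^5 = 0.0261

0.0261


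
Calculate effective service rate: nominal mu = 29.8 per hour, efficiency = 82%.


Effective rate = mu * efficiency = 29.8 * 0.82 = 24.44 per hour

24.44 per hour


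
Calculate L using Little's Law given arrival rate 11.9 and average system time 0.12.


L = lambda * W = 11.9 * 0.12 = 1.43

1.43


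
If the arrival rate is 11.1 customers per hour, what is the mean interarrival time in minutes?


Mean interarrival time = 60/lambda = 60/11.1 = 5.41 minutes

5.41 minutes


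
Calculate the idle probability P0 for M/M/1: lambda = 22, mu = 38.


P0 = 1 - rho = 1 - 22/38 = 0.4211

0.4211


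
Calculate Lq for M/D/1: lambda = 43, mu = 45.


M/D/1: Lq = rho^2 / (2*(1-rho)) where rho = 43/45; Lq = 10.27

10.27


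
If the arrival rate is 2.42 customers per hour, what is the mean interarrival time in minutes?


Mean interarrival time = 60/lambda = 60/2.42 = 24.79 minutes

24.79 minutes


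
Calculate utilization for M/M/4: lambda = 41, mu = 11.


rho = lambda/(c*mu) = 41/(4*11) = 0.9318

0.9318


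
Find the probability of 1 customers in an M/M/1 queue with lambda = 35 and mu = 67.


rho = 35/67; P(n) = (1-rho)*rho^n = (1-35/67)*(35/67)^1 = 0.2495

0.2495


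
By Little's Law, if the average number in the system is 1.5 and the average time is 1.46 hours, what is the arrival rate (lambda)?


lambda = L / W = 1.5 / 1.46 = 1.03 per hour

1.03 per hour


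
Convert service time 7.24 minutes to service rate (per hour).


mu = 60 / avg_service_time = 60 / 7.24 = 8.29 per hour

8.29 per hour


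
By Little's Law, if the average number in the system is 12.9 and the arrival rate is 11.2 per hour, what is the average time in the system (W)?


W = L / lambda = 12.9 / 11.2 = 1.1518 hours

1.1518 hours


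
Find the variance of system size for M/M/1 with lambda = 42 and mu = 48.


rho = 42/48; Var(N) = rho/(1-rho)^2 = 56.0

56.0


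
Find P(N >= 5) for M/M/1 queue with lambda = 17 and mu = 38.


P(N >= 5) = rho^5 = (17/38)^5 = 0.0179

0.0179


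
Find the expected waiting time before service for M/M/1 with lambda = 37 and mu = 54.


rho = 37/54; Wq = rho/(mu - lambda) = 0.0403 hours

0.0403 hours


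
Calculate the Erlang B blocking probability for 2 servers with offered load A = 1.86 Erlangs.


B(N,A) = (A^N/N!) / sum(A^k/k!, k=0..N) with N=2, A=1.86 = 0.3769

0.3769


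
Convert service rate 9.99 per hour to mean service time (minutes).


Mean service time = 60/mu = 60/9.99 = 6.01 minutes

6.01 minutes


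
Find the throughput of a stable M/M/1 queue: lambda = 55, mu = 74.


For a stable queue (lambda < mu), throughput = lambda = 55 per hour

55 per hour


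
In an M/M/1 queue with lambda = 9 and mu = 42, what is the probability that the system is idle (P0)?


P0 = 1 - rho = 1 - 9/42 = 0.7857

0.7857


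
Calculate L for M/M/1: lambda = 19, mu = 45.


rho = 19/45; L = rho/(1-rho) = 0.73

0.73


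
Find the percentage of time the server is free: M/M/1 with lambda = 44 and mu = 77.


Idle fraction = (1 - rho) * 100 = (1 - 44/77) * 100 = 42.9%

42.9%


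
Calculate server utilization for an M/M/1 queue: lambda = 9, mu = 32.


rho = lambda/mu = 9/32 = 0.2813

0.2813


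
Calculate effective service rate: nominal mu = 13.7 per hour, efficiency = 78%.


Effective rate = mu * efficiency = 13.7 * 0.78 = 10.69 per hour

10.69 per hour


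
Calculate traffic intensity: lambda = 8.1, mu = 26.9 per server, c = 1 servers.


rho = lambda / (c * mu) = 8.1 / (1 * 26.9) = 0.3011

0.3011


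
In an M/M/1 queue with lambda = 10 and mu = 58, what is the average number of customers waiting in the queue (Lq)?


rho = 10/58; Lq = rho^2/(1-rho) = 0.04

0.04


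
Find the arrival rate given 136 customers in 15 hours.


lambda = total arrivals / time = 136 / 15 = 9.07 per hour

9.07 per hour


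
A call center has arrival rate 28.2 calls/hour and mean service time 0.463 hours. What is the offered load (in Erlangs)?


Offered load a = lambda * E[S] = 28.2 * 0.463 = 13.06 Erlangs

13.06 Erlangs


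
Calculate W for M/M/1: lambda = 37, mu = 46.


W = 1/(mu - lambda) = 1/(46 - 37) = 0.1111 hours

0.1111 hours


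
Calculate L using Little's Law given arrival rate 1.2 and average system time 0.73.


L = lambda * W = 1.2 * 0.73 = 0.88

0.88


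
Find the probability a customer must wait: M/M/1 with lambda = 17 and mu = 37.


P(wait) = rho = lambda/mu = 17/37 = 0.4595

0.4595


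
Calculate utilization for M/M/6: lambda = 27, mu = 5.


rho = lambda/(c*mu) = 27/(6*5) = 0.9

0.9


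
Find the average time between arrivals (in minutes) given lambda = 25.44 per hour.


Mean interarrival time = 60/lambda = 60/25.44 = 2.36 minutes

2.36 minutes


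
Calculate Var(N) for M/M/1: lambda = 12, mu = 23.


rho = 12/23; Var(N) = rho/(1-rho)^2 = 2.28

2.28


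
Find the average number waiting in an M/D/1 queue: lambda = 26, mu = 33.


M/D/1: Lq = rho^2 / (2*(1-rho)) where rho = 26/33; Lq = 1.46

1.46


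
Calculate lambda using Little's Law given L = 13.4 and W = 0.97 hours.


lambda = L / W = 13.4 / 0.97 = 13.81 per hour

13.81 per hour


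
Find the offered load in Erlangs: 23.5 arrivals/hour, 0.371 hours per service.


Offered load a = lambda * E[S] = 23.5 * 0.371 = 8.72 Erlangs

8.72 Erlangs


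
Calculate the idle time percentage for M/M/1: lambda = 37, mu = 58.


Idle fraction = (1 - rho) * 100 = (1 - 37/58) * 100 = 36.2%

36.2%


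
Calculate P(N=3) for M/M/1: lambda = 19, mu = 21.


rho = 19/21; P(n) = (1-rho)*rho^n = (1-19/21)*(19/21)^3 = 0.0705

0.0705


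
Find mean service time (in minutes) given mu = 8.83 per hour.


Mean service time = 60/mu = 60/8.83 = 6.8 minutes

6.8 minutes


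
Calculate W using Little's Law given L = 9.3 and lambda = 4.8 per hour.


W = L / lambda = 9.3 / 4.8 = 1.9375 hours

1.9375 hours


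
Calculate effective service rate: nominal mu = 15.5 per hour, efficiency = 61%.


Effective rate = mu * efficiency = 15.5 * 0.61 = 9.46 per hour

9.46 per hour


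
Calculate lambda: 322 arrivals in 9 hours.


lambda = total arrivals / time = 322 / 9 = 35.78 per hour

35.78 per hour


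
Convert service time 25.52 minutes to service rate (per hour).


mu = 60 / avg_service_time = 60 / 25.52 = 2.35 per hour

2.35 per hour


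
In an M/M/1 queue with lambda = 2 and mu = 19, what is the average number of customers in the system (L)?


rho = 2/19; L = rho/(1-rho) = 0.12

0.12


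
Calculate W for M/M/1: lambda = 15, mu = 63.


W = 1/(mu - lambda) = 1/(63 - 15) = 0.0208 hours

0.0208 hours


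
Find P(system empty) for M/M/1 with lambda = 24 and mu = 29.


P0 = 1 - rho = 1 - 24/29 = 0.1724

0.1724


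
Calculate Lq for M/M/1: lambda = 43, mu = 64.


rho = 43/64; Lq = rho^2/(1-rho) = 1.38

1.38


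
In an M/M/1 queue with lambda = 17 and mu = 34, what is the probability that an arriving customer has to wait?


P(wait) = rho = lambda/mu = 17/34 = 0.5

0.5


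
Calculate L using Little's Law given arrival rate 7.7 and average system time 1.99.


L = lambda * W = 7.7 * 1.99 = 15.32

15.32


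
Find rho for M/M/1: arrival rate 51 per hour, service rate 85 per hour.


rho = lambda/mu = 51/85 = 0.6

0.6


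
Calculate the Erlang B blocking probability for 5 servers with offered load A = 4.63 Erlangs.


B(N,A) = (A^N/N!) / sum(A^k/k!, k=0..N) with N=5, A=4.63 = 0.2541

0.2541


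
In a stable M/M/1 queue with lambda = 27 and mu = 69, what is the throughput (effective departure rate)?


For a stable queue (lambda < mu), throughput = lambda = 27 per hour

27 per hour


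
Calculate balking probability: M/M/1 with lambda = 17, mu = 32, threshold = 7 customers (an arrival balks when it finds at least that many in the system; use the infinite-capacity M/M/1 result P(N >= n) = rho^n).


P(N >= 7) = rho^7 = (17/32)^7 = 0.0119

0.0119


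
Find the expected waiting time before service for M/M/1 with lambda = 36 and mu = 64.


rho = 36/64; Wq = rho/(mu - lambda) = 0.0201 hours

0.0201 hours


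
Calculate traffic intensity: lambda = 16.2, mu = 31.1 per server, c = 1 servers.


rho = lambda / (c * mu) = 16.2 / (1 * 31.1) = 0.5209

0.5209


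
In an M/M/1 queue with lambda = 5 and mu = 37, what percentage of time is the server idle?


Idle fraction = (1 - rho) * 100 = (1 - 5/37) * 100 = 86.5%

86.5%


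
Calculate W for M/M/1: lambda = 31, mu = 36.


W = 1/(mu - lambda) = 1/(36 - 31) = 0.2 hours

0.2 hours


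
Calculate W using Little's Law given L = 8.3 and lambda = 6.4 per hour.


W = L / lambda = 8.3 / 6.4 = 1.2969 hours

1.2969 hours


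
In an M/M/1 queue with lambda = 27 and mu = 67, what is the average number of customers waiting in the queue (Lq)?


rho = 27/67; Lq = rho^2/(1-rho) = 0.27

0.27


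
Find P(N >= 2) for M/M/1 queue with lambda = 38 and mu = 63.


P(N >= 2) = rho^2 = (38/63)^2 = 0.3638

0.3638


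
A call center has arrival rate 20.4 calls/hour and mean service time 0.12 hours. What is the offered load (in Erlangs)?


Offered load a = lambda * E[S] = 20.4 * 0.12 = 2.45 Erlangs

2.45 Erlangs


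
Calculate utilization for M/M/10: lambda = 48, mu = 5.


rho = lambda/(c*mu) = 48/(10*5) = 0.96

0.96


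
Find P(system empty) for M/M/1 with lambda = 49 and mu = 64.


P0 = 1 - rho = 1 - 49/64 = 0.2344

0.2344


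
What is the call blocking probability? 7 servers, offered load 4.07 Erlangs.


B(N,A) = (A^N/N!) / sum(A^k/k!, k=0..N) with N=7, A=4.07 = 0.0664

0.0664


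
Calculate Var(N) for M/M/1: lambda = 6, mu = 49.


rho = 6/49; Var(N) = rho/(1-rho)^2 = 0.16

0.16


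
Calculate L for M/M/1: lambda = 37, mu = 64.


rho = 37/64; L = rho/(1-rho) = 1.37

1.37


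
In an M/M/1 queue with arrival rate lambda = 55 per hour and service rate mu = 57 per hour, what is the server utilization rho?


rho = lambda/mu = 55/57 = 0.9649

0.9649


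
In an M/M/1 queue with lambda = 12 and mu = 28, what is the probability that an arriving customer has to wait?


P(wait) = rho = lambda/mu = 12/28 = 0.4286

0.4286


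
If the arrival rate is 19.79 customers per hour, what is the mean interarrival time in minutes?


Mean interarrival time = 60/lambda = 60/19.79 = 3.03 minutes

3.03 minutes


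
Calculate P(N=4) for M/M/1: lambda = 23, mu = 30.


rho = 23/30; P(n) = (1-rho)*rho^n = (1-23/30)*(23/30)^4 = 0.0806

0.0806


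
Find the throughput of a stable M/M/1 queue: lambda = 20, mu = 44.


For a stable queue (lambda < mu), throughput = lambda = 20 per hour

20 per hour


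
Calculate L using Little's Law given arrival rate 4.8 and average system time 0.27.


L = lambda * W = 4.8 * 0.27 = 1.3

1.3


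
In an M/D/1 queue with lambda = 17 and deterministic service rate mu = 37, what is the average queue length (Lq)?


M/D/1: Lq = rho^2 / (2*(1-rho)) where rho = 17/37; Lq = 0.2

0.2


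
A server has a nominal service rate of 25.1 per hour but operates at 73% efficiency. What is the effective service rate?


Effective rate = mu * efficiency = 25.1 * 0.73 = 18.32 per hour

18.32 per hour


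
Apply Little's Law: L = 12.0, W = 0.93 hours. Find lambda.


lambda = L / W = 12.0 / 0.93 = 12.9 per hour

12.9 per hour


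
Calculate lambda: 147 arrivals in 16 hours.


lambda = total arrivals / time = 147 / 16 = 9.19 per hour

9.19 per hour


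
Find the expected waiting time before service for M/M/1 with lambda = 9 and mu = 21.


rho = 9/21; Wq = rho/(mu - lambda) = 0.0357 hours

0.0357 hours


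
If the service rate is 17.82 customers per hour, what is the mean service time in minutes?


Mean service time = 60/mu = 60/17.82 = 3.37 minutes

3.37 minutes


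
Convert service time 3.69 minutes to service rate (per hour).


mu = 60 / avg_service_time = 60 / 3.69 = 16.26 per hour

16.26 per hour


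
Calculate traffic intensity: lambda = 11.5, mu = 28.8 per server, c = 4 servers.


rho = lambda / (c * mu) = 11.5 / (4 * 28.8) = 0.0998

0.0998


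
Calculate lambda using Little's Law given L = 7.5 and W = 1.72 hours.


lambda = L / W = 7.5 / 1.72 = 4.36 per hour

4.36 per hour


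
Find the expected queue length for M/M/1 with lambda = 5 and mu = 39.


rho = 5/39; Lq = rho^2/(1-rho) = 0.02

0.02


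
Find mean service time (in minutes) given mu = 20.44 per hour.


Mean service time = 60/mu = 60/20.44 = 2.94 minutes

2.94 minutes


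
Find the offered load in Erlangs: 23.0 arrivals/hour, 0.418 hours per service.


Offered load a = lambda * E[S] = 23.0 * 0.418 = 9.61 Erlangs

9.61 Erlangs


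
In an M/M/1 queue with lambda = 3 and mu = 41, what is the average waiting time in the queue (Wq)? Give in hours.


rho = 3/41; Wq = rho/(mu - lambda) = 0.0019 hours

0.0019 hours


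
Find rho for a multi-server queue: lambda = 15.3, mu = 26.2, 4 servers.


rho = lambda / (c * mu) = 15.3 / (4 * 26.2) = 0.146

0.146


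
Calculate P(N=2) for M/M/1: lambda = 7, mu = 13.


rho = 7/13; P(n) = (1-rho)*rho^n = (1-7/13)*(7/13)^2 = 0.1338

0.1338


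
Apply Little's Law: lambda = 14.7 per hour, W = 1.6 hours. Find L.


L = lambda * W = 14.7 * 1.6 = 23.52

23.52


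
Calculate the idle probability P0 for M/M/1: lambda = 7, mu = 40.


P0 = 1 - rho = 1 - 7/40 = 0.825

0.825


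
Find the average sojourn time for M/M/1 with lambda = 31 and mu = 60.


W = 1/(mu - lambda) = 1/(60 - 31) = 0.0345 hours

0.0345 hours


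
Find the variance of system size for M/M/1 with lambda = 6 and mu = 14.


rho = 6/14; Var(N) = rho/(1-rho)^2 = 1.31

1.31


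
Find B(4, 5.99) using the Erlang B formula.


B(N,A) = (A^N/N!) / sum(A^k/k!, k=0..N) with N=4, A=5.99 = 0.4689

0.4689


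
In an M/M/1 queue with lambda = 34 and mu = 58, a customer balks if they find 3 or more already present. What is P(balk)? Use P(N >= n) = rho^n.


P(N >= 3) = rho^3 = (34/58)^3 = 0.2014

0.2014


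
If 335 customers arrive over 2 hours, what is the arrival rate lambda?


lambda = total arrivals / time = 335 / 2 = 167.5 per hour

167.5 per hour


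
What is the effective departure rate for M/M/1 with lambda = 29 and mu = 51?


For a stable queue (lambda < mu), throughput = lambda = 29 per hour

29 per hour


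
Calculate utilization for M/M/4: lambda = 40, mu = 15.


rho = lambda/(c*mu) = 40/(4*15) = 0.6667

0.6667


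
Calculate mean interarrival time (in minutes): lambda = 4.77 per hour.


Mean interarrival time = 60/lambda = 60/4.77 = 12.58 minutes

12.58 minutes


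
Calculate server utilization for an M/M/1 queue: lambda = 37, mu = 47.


rho = lambda/mu = 37/47 = 0.7872

0.7872


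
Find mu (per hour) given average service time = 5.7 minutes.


mu = 60 / avg_service_time = 60 / 5.7 = 10.53 per hour

10.53 per hour


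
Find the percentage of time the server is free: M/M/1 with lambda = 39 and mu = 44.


Idle fraction = (1 - rho) * 100 = (1 - 39/44) * 100 = 11.4%

11.4%


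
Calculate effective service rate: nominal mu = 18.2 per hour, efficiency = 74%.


Effective rate = mu * efficiency = 18.2 * 0.74 = 13.47 per hour

13.47 per hour


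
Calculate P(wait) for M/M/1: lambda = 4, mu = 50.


P(wait) = rho = lambda/mu = 4/50 = 0.08

0.08


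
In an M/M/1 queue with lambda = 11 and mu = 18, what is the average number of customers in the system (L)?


rho = 11/18; L = rho/(1-rho) = 1.57

1.57


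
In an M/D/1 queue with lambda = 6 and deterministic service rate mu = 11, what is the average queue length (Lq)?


M/D/1: Lq = rho^2 / (2*(1-rho)) where rho = 6/11; Lq = 0.33

0.33


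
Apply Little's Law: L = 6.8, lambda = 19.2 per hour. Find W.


W = L / lambda = 6.8 / 19.2 = 0.3542 hours

0.3542 hours


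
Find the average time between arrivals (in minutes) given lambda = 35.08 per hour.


Mean interarrival time = 60/lambda = 60/35.08 = 1.71 minutes

1.71 minutes


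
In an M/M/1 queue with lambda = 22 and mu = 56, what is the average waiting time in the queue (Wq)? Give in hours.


rho = 22/56; Wq = rho/(mu - lambda) = 0.0116 hours

0.0116 hours


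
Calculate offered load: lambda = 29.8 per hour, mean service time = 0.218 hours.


Offered load a = lambda * E[S] = 29.8 * 0.218 = 6.5 Erlangs

6.5 Erlangs


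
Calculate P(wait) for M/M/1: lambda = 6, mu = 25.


P(wait) = rho = lambda/mu = 6/25 = 0.24

0.24


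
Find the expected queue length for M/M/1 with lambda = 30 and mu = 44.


rho = 30/44; Lq = rho^2/(1-rho) = 1.46

1.46


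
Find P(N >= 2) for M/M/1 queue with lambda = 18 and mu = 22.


P(N >= 2) = rho^2 = (18/22)^2 = 0.6694

0.6694


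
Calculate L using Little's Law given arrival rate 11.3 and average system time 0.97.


L = lambda * W = 11.3 * 0.97 = 10.96

10.96


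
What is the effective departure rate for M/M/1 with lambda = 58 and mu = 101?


For a stable queue (lambda < mu), throughput = lambda = 58 per hour

58 per hour


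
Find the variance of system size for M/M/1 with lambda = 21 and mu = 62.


rho = 21/62; Var(N) = rho/(1-rho)^2 = 0.77

0.77


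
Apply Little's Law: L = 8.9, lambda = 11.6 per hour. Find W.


W = L / lambda = 8.9 / 11.6 = 0.7672 hours

0.7672 hours


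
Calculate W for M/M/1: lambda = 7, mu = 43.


W = 1/(mu - lambda) = 1/(43 - 7) = 0.0278 hours

0.0278 hours


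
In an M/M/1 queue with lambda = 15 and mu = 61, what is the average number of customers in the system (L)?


rho = 15/61; L = rho/(1-rho) = 0.33

0.33


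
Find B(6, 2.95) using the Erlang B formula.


B(N,A) = (A^N/N!) / sum(A^k/k!, k=0..N) with N=6, A=2.95 = 0.0494

0.0494


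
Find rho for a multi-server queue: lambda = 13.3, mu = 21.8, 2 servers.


rho = lambda / (c * mu) = 13.3 / (2 * 21.8) = 0.305

0.305


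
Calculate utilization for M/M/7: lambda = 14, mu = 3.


rho = lambda/(c*mu) = 14/(7*3) = 0.6667

0.6667


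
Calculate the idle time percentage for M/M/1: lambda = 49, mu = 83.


Idle fraction = (1 - rho) * 100 = (1 - 49/83) * 100 = 41.0%

41.0%


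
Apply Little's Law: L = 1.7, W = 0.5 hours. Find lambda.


lambda = L / W = 1.7 / 0.5 = 3.4 per hour

3.4 per hour


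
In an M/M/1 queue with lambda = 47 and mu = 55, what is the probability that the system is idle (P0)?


P0 = 1 - rho = 1 - 47/55 = 0.1455

0.1455


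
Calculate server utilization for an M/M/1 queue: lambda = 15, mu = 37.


rho = lambda/mu = 15/37 = 0.4054

0.4054


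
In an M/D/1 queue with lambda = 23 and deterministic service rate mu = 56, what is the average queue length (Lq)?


M/D/1: Lq = rho^2 / (2*(1-rho)) where rho = 23/56; Lq = 0.14

0.14


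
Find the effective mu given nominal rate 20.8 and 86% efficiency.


Effective rate = mu * efficiency = 20.8 * 0.86 = 17.89 per hour

17.89 per hour


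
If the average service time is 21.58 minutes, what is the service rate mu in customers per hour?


mu = 60 / avg_service_time = 60 / 21.58 = 2.78 per hour

2.78 per hour


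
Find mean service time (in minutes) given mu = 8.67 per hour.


Mean service time = 60/mu = 60/8.67 = 6.92 minutes

6.92 minutes


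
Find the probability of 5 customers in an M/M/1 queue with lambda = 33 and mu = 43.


rho = 33/43; P(n) = (1-rho)*rho^n = (1-33/43)*(33/43)^5 = 0.0619

0.0619


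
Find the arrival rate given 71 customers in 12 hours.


lambda = total arrivals / time = 71 / 12 = 5.92 per hour

5.92 per hour


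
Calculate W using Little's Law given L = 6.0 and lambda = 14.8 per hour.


W = L / lambda = 6.0 / 14.8 = 0.4054 hours

0.4054 hours


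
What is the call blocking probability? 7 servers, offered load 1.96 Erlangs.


B(N,A) = (A^N/N!) / sum(A^k/k!, k=0..N) with N=7, A=1.96 = 0.0031

0.0031


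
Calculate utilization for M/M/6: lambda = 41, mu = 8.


rho = lambda/(c*mu) = 41/(6*8) = 0.8542

0.8542


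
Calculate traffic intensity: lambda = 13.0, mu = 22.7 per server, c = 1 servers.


rho = lambda / (c * mu) = 13.0 / (1 * 22.7) = 0.5727

0.5727


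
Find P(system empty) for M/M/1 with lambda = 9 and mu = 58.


P0 = 1 - rho = 1 - 9/58 = 0.8448

0.8448


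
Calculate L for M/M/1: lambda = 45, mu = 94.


rho = 45/94; L = rho/(1-rho) = 0.92

0.92


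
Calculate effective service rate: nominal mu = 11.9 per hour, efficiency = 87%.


Effective rate = mu * efficiency = 11.9 * 0.87 = 10.35 per hour

10.35 per hour


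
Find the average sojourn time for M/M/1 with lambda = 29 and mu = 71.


W = 1/(mu - lambda) = 1/(71 - 29) = 0.0238 hours

0.0238 hours


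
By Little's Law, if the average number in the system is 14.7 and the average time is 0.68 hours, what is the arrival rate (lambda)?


lambda = L / W = 14.7 / 0.68 = 21.62 per hour

21.62 per hour


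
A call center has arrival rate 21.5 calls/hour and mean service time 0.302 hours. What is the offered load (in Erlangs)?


Offered load a = lambda * E[S] = 21.5 * 0.302 = 6.49 Erlangs

6.49 Erlangs


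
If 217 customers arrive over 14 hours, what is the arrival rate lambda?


lambda = total arrivals / time = 217 / 14 = 15.5 per hour

15.5 per hour


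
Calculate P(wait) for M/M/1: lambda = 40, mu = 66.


P(wait) = rho = lambda/mu = 40/66 = 0.6061

0.6061


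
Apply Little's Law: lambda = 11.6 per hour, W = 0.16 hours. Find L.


L = lambda * W = 11.6 * 0.16 = 1.86

1.86


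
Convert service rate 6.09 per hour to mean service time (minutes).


Mean service time = 60/mu = 60/6.09 = 9.85 minutes

9.85 minutes


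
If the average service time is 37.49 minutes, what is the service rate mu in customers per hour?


mu = 60 / avg_service_time = 60 / 37.49 = 1.6 per hour

1.6 per hour


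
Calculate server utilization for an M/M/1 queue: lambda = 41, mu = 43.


rho = lambda/mu = 41/43 = 0.9535

0.9535


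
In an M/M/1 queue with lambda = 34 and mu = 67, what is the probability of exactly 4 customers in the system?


rho = 34/67; P(n) = (1-rho)*rho^n = (1-34/67)*(34/67)^4 = 0.0327

0.0327


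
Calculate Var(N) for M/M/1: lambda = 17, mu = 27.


rho = 17/27; Var(N) = rho/(1-rho)^2 = 4.59

4.59


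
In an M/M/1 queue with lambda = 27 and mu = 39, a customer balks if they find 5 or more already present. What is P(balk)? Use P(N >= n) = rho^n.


P(N >= 5) = rho^5 = (27/39)^5 = 0.159

0.159


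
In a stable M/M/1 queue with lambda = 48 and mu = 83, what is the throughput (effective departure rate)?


For a stable queue (lambda < mu), throughput = lambda = 48 per hour

48 per hour


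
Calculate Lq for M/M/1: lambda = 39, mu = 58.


rho = 39/58; Lq = rho^2/(1-rho) = 1.38

1.38


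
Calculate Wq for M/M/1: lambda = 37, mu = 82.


rho = 37/82; Wq = rho/(mu - lambda) = 0.01 hours

0.01 hours


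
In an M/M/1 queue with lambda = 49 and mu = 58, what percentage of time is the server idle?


Idle fraction = (1 - rho) * 100 = (1 - 49/58) * 100 = 15.5%

15.5%


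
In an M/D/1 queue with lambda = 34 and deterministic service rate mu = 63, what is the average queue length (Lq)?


M/D/1: Lq = rho^2 / (2*(1-rho)) where rho = 34/63; Lq = 0.32

0.32


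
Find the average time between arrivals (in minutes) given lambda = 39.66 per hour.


Mean interarrival time = 60/lambda = 60/39.66 = 1.51 minutes

1.51 minutes


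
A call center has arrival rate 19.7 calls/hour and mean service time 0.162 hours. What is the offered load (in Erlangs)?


Offered load a = lambda * E[S] = 19.7 * 0.162 = 3.19 Erlangs

3.19 Erlangs


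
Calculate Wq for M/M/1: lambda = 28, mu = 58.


rho = 28/58; Wq = rho/(mu - lambda) = 0.0161 hours

0.0161 hours


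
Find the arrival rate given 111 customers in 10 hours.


lambda = total arrivals / time = 111 / 10 = 11.1 per hour

11.1 per hour


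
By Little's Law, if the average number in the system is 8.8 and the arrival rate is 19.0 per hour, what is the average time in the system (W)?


W = L / lambda = 8.8 / 19.0 = 0.4632 hours

0.4632 hours


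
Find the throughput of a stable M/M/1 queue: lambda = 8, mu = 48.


For a stable queue (lambda < mu), throughput = lambda = 8 per hour

8 per hour


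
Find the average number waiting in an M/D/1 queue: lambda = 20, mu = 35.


M/D/1: Lq = rho^2 / (2*(1-rho)) where rho = 20/35; Lq = 0.38

0.38


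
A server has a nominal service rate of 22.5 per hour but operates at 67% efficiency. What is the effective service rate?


Effective rate = mu * efficiency = 22.5 * 0.67 = 15.08 per hour

15.08 per hour


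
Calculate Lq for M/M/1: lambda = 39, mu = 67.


rho = 39/67; Lq = rho^2/(1-rho) = 0.81

0.81


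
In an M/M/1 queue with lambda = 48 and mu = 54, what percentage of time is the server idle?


Idle fraction = (1 - rho) * 100 = (1 - 48/54) * 100 = 11.1%

11.1%


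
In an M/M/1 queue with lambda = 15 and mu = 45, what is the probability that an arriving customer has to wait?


P(wait) = rho = lambda/mu = 15/45 = 0.3333

0.3333


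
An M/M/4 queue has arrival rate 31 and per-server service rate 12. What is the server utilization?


rho = lambda/(c*mu) = 31/(4*12) = 0.6458

0.6458


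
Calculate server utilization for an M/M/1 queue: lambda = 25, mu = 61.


rho = lambda/mu = 25/61 = 0.4098

0.4098


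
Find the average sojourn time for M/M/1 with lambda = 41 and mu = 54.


W = 1/(mu - lambda) = 1/(54 - 41) = 0.0769 hours

0.0769 hours


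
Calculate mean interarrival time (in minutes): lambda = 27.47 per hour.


Mean interarrival time = 60/lambda = 60/27.47 = 2.18 minutes

2.18 minutes


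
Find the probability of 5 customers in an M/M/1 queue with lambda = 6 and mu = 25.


rho = 6/25; P(n) = (1-rho)*rho^n = (1-6/25)*(6/25)^5 = 0.0006

0.0006


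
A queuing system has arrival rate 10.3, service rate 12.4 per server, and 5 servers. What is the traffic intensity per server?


rho = lambda / (c * mu) = 10.3 / (5 * 12.4) = 0.1661

0.1661


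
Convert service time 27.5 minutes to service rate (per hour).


mu = 60 / avg_service_time = 60 / 27.5 = 2.18 per hour

2.18 per hour


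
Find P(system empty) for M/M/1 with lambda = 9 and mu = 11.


P0 = 1 - rho = 1 - 9/11 = 0.1818

0.1818


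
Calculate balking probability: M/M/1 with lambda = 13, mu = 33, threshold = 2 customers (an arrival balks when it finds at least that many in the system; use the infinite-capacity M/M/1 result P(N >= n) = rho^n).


P(N >= 2) = rho^2 = (13/33)^2 = 0.1552

0.1552


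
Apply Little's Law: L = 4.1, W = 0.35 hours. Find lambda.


lambda = L / W = 4.1 / 0.35 = 11.71 per hour

11.71 per hour


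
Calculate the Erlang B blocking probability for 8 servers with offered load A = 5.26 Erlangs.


B(N,A) = (A^N/N!) / sum(A^k/k!, k=0..N) with N=8, A=5.26 = 0.0826

0.0826


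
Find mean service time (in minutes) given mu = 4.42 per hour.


Mean service time = 60/mu = 60/4.42 = 13.57 minutes

13.57 minutes


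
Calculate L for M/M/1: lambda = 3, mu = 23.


rho = 3/23; L = rho/(1-rho) = 0.15

0.15


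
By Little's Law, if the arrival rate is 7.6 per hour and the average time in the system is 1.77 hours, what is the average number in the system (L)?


L = lambda * W = 7.6 * 1.77 = 13.45

13.45
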